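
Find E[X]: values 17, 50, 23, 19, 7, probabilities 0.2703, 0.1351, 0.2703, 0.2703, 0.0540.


E[X] = 17*0.2703 + 50*0.1351 + 23*0.2703 + 19*0.2703 + 7*0.0540
= 4.5951 + 6.7550 + 6.2169 + 5.1357 + 0.3780
= 23.0807

E[X] = 23.0807


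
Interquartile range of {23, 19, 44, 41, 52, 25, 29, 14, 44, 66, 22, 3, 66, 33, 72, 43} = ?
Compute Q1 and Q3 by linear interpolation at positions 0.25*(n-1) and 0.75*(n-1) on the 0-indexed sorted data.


Sorted: 3, 14, 19, 22, 23, 25, 29, 33, 41, 43, 44, 44, 52, 66, 66, 72
Q1 (25th %ile) = 22.7500
Q3 (75th %ile) = 46.0000
IQR = 46.0000 - 22.7500 = 23.2500

IQR = 23.2500


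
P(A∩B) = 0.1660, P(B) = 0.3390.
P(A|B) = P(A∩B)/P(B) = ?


P(A|B) = 0.1660/0.3390 = 0.4897

P(A|B) = 0.4897


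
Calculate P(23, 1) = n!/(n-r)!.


P(23,1) = 23!/22!
= 25852016738884976640000/1124000727777607680000
= 23

P(23,1) = 23


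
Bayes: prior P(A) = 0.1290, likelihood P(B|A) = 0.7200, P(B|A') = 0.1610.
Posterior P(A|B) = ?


P(B) = P(B|A)*P(A) + P(B|A')*P(A')
= 0.7200*0.1290 + 0.1610*0.8710
= 0.092880 + 0.140231 = 0.233111
P(A|B) = 0.092880/0.233111 = 0.3984

P(A|B) = 0.3984


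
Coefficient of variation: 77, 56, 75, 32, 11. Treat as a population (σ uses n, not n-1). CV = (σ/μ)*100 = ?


Mean = 50.2000
SD = 25.4354
CV = (25.4354/50.2000)*100 = 50.6681%

CV = 50.6681%


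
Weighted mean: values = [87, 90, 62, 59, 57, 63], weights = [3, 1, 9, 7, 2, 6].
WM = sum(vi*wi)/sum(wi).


Numerator = 87*3 + 90*1 + 62*9 + 59*7 + 57*2 + 63*6 = 1814
Denominator = 3 + 1 + 9 + 7 + 2 + 6 = 28
WM = 1814/28 = 64.7857

WM = 64.7857


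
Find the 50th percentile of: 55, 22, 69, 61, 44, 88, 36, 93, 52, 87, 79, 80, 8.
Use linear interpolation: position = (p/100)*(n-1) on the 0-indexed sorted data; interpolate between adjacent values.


Sorted: 8, 22, 36, 44, 52, 55, 61, 69, 79, 80, 87, 88, 93
n = 13
Index = 50/100 * 12 = 6.0000
Lower = data[6] = 61, Upper = data[7] = 69
P50 = 61 + 0*(8) = 61.0000

P50 = 61.0000


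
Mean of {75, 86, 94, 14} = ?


Sum = 75 + 86 + 94 + 14 = 269
n = 4
Mean = 269/4 = 67.2500

Mean = 67.2500


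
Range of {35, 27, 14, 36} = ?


Max = 36, Min = 14
Range = 36 - 14 = 22

Range = 22


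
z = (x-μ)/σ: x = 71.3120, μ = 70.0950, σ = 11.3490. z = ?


z = (71.3120 - 70.0950)/11.3490
= 1.2170/11.3490
= 0.1072

z = 0.1072


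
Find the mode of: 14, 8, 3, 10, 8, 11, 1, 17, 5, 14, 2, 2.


Frequencies: 1:1, 2:2, 3:1, 5:1, 8:2, 10:1, 11:1, 14:2, 17:1
Max frequency = 2
Mode = 2, 8, 14

Mode = 2, 8, 14


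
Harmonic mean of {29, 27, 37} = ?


Sum of reciprocals = 1/29 + 1/27 + 1/37 = 0.098547
HM = 3/0.098547 = 30.4424

HM = 30.4424


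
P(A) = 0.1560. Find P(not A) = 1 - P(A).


P(not A) = 1 - 0.1560 = 0.8440

P(not A) = 0.8440


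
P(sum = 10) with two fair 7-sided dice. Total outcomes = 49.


Total outcomes = 7×7 = 49
Favorable (sum = 10): 5
P = 5/49 = 0.1020

P = 0.1020


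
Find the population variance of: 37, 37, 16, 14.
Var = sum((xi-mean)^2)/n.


Mean = 26.0000
Squared deviations: 121.0000, 121.0000, 100.0000, 144.0000
Sum = 486.0000
Variance = 486.0000/4 = 121.5000

Variance = 121.5000


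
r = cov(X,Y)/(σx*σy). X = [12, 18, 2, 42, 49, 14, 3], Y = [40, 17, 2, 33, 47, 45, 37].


Mean X = 20.0000, Mean Y = 31.5714
SD X = 17.079645, SD Y = 15.154982
Cov = 114.285714
r = 114.285714/(17.079645*15.154982) = 0.4415

r = 0.4415


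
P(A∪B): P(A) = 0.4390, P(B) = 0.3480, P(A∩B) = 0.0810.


P(A∪B) = 0.4390 + 0.3480 - 0.0810
= 0.7870 - 0.0810
= 0.7060

P(A∪B) = 0.7060


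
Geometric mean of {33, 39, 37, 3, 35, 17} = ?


Product = 33 × 39 × 37 × 3 × 35 × 17 = 84999915
GM = 84999915^(1/6) = 20.9686

GM = 20.9686


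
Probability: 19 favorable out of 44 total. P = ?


P = 19/44 = 0.4318

P = 0.4318


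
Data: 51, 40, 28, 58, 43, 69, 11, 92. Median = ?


Sorted: 11, 28, 40, 43, 51, 58, 69, 92
n = 8 (even)
Middle values: 43 and 51
Median = (43+51)/2 = 47.0000

Median = 47.0000


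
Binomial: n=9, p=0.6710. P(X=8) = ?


C(9,8) = 9
p^8 = 0.041094
(1-p)^1 = 0.329000
P = 9 * 0.041094 * 0.329000 = 0.1217

P(X=8) = 0.1217


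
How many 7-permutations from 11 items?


P(11,7) = 11!/4!
= 39916800/24
= 1663200

P(11,7) = 1663200


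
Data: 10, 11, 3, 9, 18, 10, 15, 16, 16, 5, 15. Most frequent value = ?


Frequencies: 3:1, 5:1, 9:1, 10:2, 11:1, 15:2, 16:2, 18:1
Max frequency = 2
Mode = 10, 15, 16

Mode = 10, 15, 16


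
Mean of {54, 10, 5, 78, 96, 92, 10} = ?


Sum = 54 + 10 + 5 + 78 + 96 + 92 + 10 = 345
n = 7
Mean = 345/7 = 49.2857

Mean = 49.2857


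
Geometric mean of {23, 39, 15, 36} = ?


Product = 23 × 39 × 15 × 36 = 484380
GM = 484380^(1/4) = 26.3813

GM = 26.3813


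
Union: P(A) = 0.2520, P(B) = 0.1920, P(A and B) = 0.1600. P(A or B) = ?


P(A∪B) = 0.2520 + 0.1920 - 0.1600
= 0.4440 - 0.1600
= 0.2840

P(A∪B) = 0.2840


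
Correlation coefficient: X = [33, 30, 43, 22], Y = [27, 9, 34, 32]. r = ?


Mean X = 32.0000, Mean Y = 25.5000
SD X = 7.516648, SD Y = 9.861541
Cov = 15.750000
r = 15.750000/(7.516648*9.861541) = 0.2125

r = 0.2125


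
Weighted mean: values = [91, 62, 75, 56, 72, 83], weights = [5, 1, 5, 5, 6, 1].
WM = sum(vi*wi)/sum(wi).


Numerator = 91*5 + 62*1 + 75*5 + 56*5 + 72*6 + 83*1 = 1687
Denominator = 5 + 1 + 5 + 5 + 6 + 1 = 23
WM = 1687/23 = 73.3478

WM = 73.3478


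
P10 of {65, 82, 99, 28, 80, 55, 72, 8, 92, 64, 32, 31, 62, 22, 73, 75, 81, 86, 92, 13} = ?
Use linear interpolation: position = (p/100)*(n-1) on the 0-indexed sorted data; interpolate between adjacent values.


Sorted: 8, 13, 22, 28, 31, 32, 55, 62, 64, 65, 72, 73, 75, 80, 81, 82, 86, 92, 92, 99
n = 20
Index = 10/100 * 19 = 1.9000
Lower = data[1] = 13, Upper = data[2] = 22
P10 = 13 + 0.9000*(9) = 21.1000

P10 = 21.1000


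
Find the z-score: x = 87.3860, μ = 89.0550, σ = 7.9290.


z = (87.3860 - 89.0550)/7.9290
= -1.6690/7.9290
= -0.2105

z = -0.2105


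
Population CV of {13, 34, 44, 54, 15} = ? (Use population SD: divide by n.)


Mean = 32.0000
SD = 16.0125
CV = (16.0125/32.0000)*100 = 50.0390%

CV = 50.0390%


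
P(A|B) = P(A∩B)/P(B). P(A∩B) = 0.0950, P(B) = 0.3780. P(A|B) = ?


P(A|B) = 0.0950/0.3780 = 0.2513

P(A|B) = 0.2513


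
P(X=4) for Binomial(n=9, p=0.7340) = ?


C(9,4) = 126
p^4 = 0.290258
(1-p)^5 = 0.001332
P = 126 * 0.290258 * 0.001332 = 0.0487

P(X=4) = 0.0487


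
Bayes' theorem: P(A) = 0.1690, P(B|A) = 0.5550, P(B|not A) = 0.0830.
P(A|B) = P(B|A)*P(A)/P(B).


P(B) = P(B|A)*P(A) + P(B|A')*P(A')
= 0.5550*0.1690 + 0.0830*0.8310
= 0.093795 + 0.068973 = 0.162768
P(A|B) = 0.093795/0.162768 = 0.5762

P(A|B) = 0.5762


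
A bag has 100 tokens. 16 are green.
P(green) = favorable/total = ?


P = 16/100 = 0.1600

P = 0.1600


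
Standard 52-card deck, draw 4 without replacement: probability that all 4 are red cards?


P(all red cards) = (26/52) × (25/51) × (24/50) × (23/49)
= 0.0552

P = 0.0552


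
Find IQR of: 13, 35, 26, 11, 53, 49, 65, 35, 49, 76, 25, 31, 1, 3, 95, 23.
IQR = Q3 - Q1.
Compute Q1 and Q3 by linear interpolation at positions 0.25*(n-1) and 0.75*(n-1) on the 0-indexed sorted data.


Sorted: 1, 3, 11, 13, 23, 25, 26, 31, 35, 35, 49, 49, 53, 65, 76, 95
Q1 (25th %ile) = 20.5000
Q3 (75th %ile) = 50.0000
IQR = 50.0000 - 20.5000 = 29.5000

IQR = 29.5000


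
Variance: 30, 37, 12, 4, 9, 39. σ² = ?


Mean = 21.8333
Squared deviations: 66.6944, 230.0278, 96.6944, 318.0278, 164.6944, 294.6944
Sum = 1170.8333
Variance = 1170.8333/6 = 195.1389

Variance = 195.1389


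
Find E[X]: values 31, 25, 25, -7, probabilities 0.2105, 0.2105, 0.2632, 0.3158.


E[X] = 31*0.2105 + 25*0.2105 + 25*0.2632 - 7*0.3158
= 6.5255 + 5.2625 + 6.5800 - 2.2106
= 16.1574

E[X] = 16.1574


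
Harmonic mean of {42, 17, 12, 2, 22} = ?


Sum of reciprocals = 1/42 + 1/17 + 1/12 + 1/2 + 1/22 = 0.711421
HM = 5/0.711421 = 7.0282

HM = 7.0282


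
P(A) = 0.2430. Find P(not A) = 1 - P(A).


P(not A) = 1 - 0.2430 = 0.7570

P(not A) = 0.7570


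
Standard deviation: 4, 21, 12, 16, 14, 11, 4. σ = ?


Mean = 11.7143
Variance = 32.7755
SD = sqrt(32.7755) = 5.7250

SD = 5.7250


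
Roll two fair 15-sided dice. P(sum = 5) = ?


Total outcomes = 15×15 = 225
Favorable (sum = 5): 4
P = 4/225 = 0.0178

P = 0.0178


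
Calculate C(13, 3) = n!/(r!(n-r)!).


C(13,3) = 13!/(3! × 10!)
= 6227020800/(6 × 3628800)
= 286

C(13,3) = 286


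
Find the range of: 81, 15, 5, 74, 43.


Max = 81, Min = 5
Range = 81 - 5 = 76

Range = 76


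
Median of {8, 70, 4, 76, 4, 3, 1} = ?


Sorted: 1, 3, 4, 4, 8, 70, 76
n = 7 (odd)
Middle value = 4

Median = 4


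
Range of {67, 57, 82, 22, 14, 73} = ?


Max = 82, Min = 14
Range = 82 - 14 = 68

Range = 68


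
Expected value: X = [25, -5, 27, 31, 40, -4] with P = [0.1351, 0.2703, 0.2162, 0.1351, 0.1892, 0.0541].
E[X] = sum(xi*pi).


E[X] = 25*0.1351 - 5*0.2703 + 27*0.2162 + 31*0.1351 + 40*0.1892 - 4*0.0541
= 3.3775 - 1.3515 + 5.8374 + 4.1881 + 7.5680 - 0.2164
= 19.4031

E[X] = 19.4031


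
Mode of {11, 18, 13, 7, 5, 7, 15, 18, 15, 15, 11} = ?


Frequencies: 5:1, 7:2, 11:2, 13:1, 15:3, 18:2
Max frequency = 3
Mode = 15

Mode = 15


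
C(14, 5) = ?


C(14,5) = 14!/(5! × 9!)
= 87178291200/(120 × 362880)
= 2002

C(14,5) = 2002


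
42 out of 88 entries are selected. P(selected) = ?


P = 42/88 = 0.4773

P = 0.4773


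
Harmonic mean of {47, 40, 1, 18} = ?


Sum of reciprocals = 1/47 + 1/40 + 1/1 + 1/18 = 1.101832
HM = 4/1.101832 = 3.6303

HM = 3.6303


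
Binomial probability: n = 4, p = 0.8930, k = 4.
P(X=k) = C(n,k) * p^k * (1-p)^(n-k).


C(4,4) = 1
p^4 = 0.635925
(1-p)^0 = 1.000000
P = 1 * 0.635925 * 1.000000 = 0.6359

P(X=4) = 0.6359


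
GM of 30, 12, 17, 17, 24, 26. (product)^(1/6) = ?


Product = 30 × 12 × 17 × 17 × 24 × 26 = 64920960
GM = 64920960^(1/6) = 20.0477

GM = 20.0477


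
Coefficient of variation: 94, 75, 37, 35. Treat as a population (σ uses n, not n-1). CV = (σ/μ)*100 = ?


Mean = 60.2500
SD = 25.1732
CV = (25.1732/60.2500)*100 = 41.7812%

CV = 41.7812%


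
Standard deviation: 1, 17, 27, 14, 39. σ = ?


Mean = 19.6000
Variance = 163.0400
SD = sqrt(163.0400) = 12.7687

SD = 12.7687


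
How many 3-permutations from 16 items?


P(16,3) = 16!/13!
= 20922789888000/6227020800
= 3360

P(16,3) = 3360


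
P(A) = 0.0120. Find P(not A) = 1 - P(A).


P(not A) = 1 - 0.0120 = 0.9880

P(not A) = 0.9880


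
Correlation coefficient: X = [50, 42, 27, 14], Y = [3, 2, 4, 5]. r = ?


Mean X = 33.2500, Mean Y = 3.5000
SD X = 13.845125, SD Y = 1.118034
Cov = -13.375000
r = -13.375000/(13.845125*1.118034) = -0.8641

r = -0.8641


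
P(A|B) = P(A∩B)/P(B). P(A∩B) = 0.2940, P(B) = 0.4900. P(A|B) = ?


P(A|B) = 0.2940/0.4900 = 0.6000

P(A|B) = 0.6000


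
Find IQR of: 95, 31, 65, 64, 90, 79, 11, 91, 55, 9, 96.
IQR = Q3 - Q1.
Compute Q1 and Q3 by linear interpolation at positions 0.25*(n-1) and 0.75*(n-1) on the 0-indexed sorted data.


Sorted: 9, 11, 31, 55, 64, 65, 79, 90, 91, 95, 96
Q1 (25th %ile) = 43.0000
Q3 (75th %ile) = 90.5000
IQR = 90.5000 - 43.0000 = 47.5000

IQR = 47.5000


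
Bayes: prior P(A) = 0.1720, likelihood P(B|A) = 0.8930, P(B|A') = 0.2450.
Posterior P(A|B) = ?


P(B) = P(B|A)*P(A) + P(B|A')*P(A')
= 0.8930*0.1720 + 0.2450*0.8280
= 0.153596 + 0.202860 = 0.356456
P(A|B) = 0.153596/0.356456 = 0.4309

P(A|B) = 0.4309


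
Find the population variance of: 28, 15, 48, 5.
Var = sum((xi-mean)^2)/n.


Mean = 24.0000
Squared deviations: 16.0000, 81.0000, 576.0000, 361.0000
Sum = 1034.0000
Variance = 1034.0000/4 = 258.5000

Variance = 258.5000


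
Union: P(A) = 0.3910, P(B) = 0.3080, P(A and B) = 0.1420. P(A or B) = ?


P(A∪B) = 0.3910 + 0.3080 - 0.1420
= 0.6990 - 0.1420
= 0.5570

P(A∪B) = 0.5570


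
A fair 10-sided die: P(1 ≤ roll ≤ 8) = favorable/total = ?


Favorable outcomes (1 ≤ roll ≤ 8): 8
Total outcomes = 10
P = 8/10 = 0.8000

P = 0.8000


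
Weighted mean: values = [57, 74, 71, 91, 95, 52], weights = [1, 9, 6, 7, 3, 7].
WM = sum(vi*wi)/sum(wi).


Numerator = 57*1 + 74*9 + 71*6 + 91*7 + 95*3 + 52*7 = 2435
Denominator = 1 + 9 + 6 + 7 + 3 + 7 = 33
WM = 2435/33 = 73.7879

WM = 73.7879


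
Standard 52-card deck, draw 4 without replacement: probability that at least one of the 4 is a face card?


P(at least one) = 1 - P(none)
P(none) = (40/52) × (39/51) × (38/50) × (37/49) = 0.337575
P(at least one) = 1 - 0.337575 = 0.6624

P = 0.6624


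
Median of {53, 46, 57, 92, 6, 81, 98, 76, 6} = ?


Sorted: 6, 6, 46, 53, 57, 76, 81, 92, 98
n = 9 (odd)
Middle value = 57

Median = 57


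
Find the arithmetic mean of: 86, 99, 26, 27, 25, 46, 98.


Sum = 86 + 99 + 26 + 27 + 25 + 46 + 98 = 407
n = 7
Mean = 407/7 = 58.1429

Mean = 58.1429


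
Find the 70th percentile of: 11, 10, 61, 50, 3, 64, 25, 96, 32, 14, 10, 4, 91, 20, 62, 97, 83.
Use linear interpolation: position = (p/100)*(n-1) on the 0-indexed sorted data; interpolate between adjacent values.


Sorted: 3, 4, 10, 10, 11, 14, 20, 25, 32, 50, 61, 62, 64, 83, 91, 96, 97
n = 17
Index = 70/100 * 16 = 11.2000
Lower = data[11] = 62, Upper = data[12] = 64
P70 = 62 + 0.2000*(2) = 62.4000

P70 = 62.4000


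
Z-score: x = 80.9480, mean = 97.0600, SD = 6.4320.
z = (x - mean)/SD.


z = (80.9480 - 97.0600)/6.4320
= -16.1120/6.4320
= -2.5050

z = -2.5050


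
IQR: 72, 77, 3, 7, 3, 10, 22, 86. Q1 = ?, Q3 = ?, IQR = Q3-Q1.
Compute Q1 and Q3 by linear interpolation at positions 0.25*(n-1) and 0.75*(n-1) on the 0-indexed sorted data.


Sorted: 3, 3, 7, 10, 22, 72, 77, 86
Q1 (25th %ile) = 6.0000
Q3 (75th %ile) = 73.2500
IQR = 73.2500 - 6.0000 = 67.2500

IQR = 67.2500


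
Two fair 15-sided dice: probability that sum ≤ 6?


Total outcomes = 15×15 = 225
Favorable (sum ≤ 6): 15
P = 15/225 = 0.0667

P = 0.0667


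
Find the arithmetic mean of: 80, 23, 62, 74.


Sum = 80 + 23 + 62 + 74 = 239
n = 4
Mean = 239/4 = 59.7500

Mean = 59.7500


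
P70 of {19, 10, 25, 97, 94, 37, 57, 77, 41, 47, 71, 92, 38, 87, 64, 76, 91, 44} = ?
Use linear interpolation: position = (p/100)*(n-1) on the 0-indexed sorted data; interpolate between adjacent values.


Sorted: 10, 19, 25, 37, 38, 41, 44, 47, 57, 64, 71, 76, 77, 87, 91, 92, 94, 97
n = 18
Index = 70/100 * 17 = 11.9000
Lower = data[11] = 76, Upper = data[12] = 77
P70 = 76 + 0.9000*(1) = 76.9000

P70 = 76.9000


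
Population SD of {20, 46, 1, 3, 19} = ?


Mean = 17.8000
Variance = 260.5600
SD = sqrt(260.5600) = 16.1419

SD = 16.1419


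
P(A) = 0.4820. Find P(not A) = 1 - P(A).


P(not A) = 1 - 0.4820 = 0.5180

P(not A) = 0.5180


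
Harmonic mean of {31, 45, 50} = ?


Sum of reciprocals = 1/31 + 1/45 + 1/50 = 0.074480
HM = 3/0.074480 = 40.2791

HM = 40.2791


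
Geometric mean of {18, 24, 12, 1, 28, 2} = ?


Product = 18 × 24 × 12 × 1 × 28 × 2 = 290304
GM = 290304^(1/6) = 8.1372

GM = 8.1372


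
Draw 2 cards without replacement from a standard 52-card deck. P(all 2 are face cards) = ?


P(all face cards) = (12/52) × (11/51)
= 0.0498

P = 0.0498


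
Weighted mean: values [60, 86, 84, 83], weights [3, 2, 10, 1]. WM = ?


Numerator = 60*3 + 86*2 + 84*10 + 83*1 = 1275
Denominator = 3 + 2 + 10 + 1 = 16
WM = 1275/16 = 79.6875

WM = 79.6875


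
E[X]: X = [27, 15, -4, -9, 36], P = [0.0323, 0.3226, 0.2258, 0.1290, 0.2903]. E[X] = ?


E[X] = 27*0.0323 + 15*0.3226 - 4*0.2258 - 9*0.1290 + 36*0.2903
= 0.8721 + 4.8390 - 0.9032 - 1.1610 + 10.4508
= 14.0977

E[X] = 14.0977


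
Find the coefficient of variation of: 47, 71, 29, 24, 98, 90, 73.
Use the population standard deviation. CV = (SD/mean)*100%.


Mean = 61.7143
SD = 26.8313
CV = (26.8313/61.7143)*100 = 43.4766%

CV = 43.4766%


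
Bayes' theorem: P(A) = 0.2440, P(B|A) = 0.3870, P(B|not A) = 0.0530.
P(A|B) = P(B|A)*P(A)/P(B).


P(B) = P(B|A)*P(A) + P(B|A')*P(A')
= 0.3870*0.2440 + 0.0530*0.7560
= 0.094428 + 0.040068 = 0.134496
P(A|B) = 0.094428/0.134496 = 0.7021

P(A|B) = 0.7021


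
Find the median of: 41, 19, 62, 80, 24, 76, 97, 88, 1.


Sorted: 1, 19, 24, 41, 62, 76, 80, 88, 97
n = 9 (odd)
Middle value = 62

Median = 62


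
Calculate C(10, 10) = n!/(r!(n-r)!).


C(10,10) = 10!/(10! × 0!)
= 3628800/(3628800 × 1)
= 1

C(10,10) = 1


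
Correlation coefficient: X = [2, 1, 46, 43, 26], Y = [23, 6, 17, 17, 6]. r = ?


Mean X = 23.6000, Mean Y = 13.8000
SD X = 19.293522, SD Y = 6.734983
Cov = 18.520000
r = 18.520000/(19.293522*6.734983) = 0.1425

r = 0.1425


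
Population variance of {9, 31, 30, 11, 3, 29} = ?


Mean = 18.8333
Squared deviations: 96.6944, 148.0278, 124.6944, 61.3611, 250.6944, 103.3611
Sum = 784.8333
Variance = 784.8333/6 = 130.8056

Variance = 130.8056


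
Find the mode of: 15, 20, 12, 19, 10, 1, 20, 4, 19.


Frequencies: 1:1, 4:1, 10:1, 12:1, 15:1, 19:2, 20:2
Max frequency = 2
Mode = 19, 20

Mode = 19, 20


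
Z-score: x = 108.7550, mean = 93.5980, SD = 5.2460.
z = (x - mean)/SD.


z = (108.7550 - 93.5980)/5.2460
= 15.1570/5.2460
= 2.8892

z = 2.8892


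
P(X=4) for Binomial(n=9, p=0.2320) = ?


C(9,4) = 126
p^4 = 0.002897
(1-p)^5 = 0.267181
P = 126 * 0.002897 * 0.267181 = 0.0975

P(X=4) = 0.0975


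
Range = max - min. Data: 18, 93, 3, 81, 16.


Max = 93, Min = 3
Range = 93 - 3 = 90

Range = 90


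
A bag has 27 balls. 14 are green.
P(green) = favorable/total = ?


P = 14/27 = 0.5185

P = 0.5185


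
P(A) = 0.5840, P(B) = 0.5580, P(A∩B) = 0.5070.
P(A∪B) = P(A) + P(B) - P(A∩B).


P(A∪B) = 0.5840 + 0.5580 - 0.5070
= 1.1420 - 0.5070
= 0.6350

P(A∪B) = 0.6350


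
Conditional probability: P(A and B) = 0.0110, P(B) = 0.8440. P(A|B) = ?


P(A|B) = 0.0110/0.8440 = 0.0130

P(A|B) = 0.0130


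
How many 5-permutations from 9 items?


P(9,5) = 9!/4!
= 362880/24
= 15120

P(9,5) = 15120


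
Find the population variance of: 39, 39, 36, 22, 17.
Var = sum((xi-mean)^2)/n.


Mean = 30.6000
Squared deviations: 70.5600, 70.5600, 29.1600, 73.9600, 184.9600
Sum = 429.2000
Variance = 429.2000/5 = 85.8400

Variance = 85.8400


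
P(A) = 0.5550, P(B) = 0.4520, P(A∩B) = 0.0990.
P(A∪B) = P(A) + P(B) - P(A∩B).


P(A∪B) = 0.5550 + 0.4520 - 0.0990
= 1.0070 - 0.0990
= 0.9080

P(A∪B) = 0.9080


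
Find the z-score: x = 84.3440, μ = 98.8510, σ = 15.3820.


z = (84.3440 - 98.8510)/15.3820
= -14.5070/15.3820
= -0.9431

z = -0.9431


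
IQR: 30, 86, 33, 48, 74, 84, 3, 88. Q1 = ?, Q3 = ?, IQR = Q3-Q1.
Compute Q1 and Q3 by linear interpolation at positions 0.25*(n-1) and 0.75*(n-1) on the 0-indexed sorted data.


Sorted: 3, 30, 33, 48, 74, 84, 86, 88
Q1 (25th %ile) = 32.2500
Q3 (75th %ile) = 84.5000
IQR = 84.5000 - 32.2500 = 52.2500

IQR = 52.2500


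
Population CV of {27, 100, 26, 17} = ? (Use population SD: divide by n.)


Mean = 42.5000
SD = 33.4253
CV = (33.4253/42.5000)*100 = 78.6477%

CV = 78.6477%


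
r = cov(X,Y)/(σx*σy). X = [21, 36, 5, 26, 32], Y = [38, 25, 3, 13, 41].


Mean X = 24.0000, Mean Y = 24.0000
SD X = 10.788883, SD Y = 14.477569
Cov = 96.600000
r = 96.600000/(10.788883*14.477569) = 0.6185

r = 0.6185


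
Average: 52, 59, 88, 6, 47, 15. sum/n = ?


Sum = 52 + 59 + 88 + 6 + 47 + 15 = 267
n = 6
Mean = 267/6 = 44.5000

Mean = 44.5000


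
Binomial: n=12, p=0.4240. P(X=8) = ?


C(12,8) = 495
p^8 = 0.001045
(1-p)^4 = 0.110075
P = 495 * 0.001045 * 0.110075 = 0.0569

P(X=8) = 0.0569


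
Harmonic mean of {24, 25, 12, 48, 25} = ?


Sum of reciprocals = 1/24 + 1/25 + 1/12 + 1/48 + 1/25 = 0.225833
HM = 5/0.225833 = 22.1402

HM = 22.1402


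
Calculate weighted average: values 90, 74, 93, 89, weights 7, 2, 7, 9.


Numerator = 90*7 + 74*2 + 93*7 + 89*9 = 2230
Denominator = 7 + 2 + 7 + 9 = 25
WM = 2230/25 = 89.2000

WM = 89.2000


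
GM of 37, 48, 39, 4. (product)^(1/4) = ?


Product = 37 × 48 × 39 × 4 = 277056
GM = 277056^(1/4) = 22.9426

GM = 22.9426


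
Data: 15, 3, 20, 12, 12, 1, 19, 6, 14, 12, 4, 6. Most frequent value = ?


Frequencies: 1:1, 3:1, 4:1, 6:2, 12:3, 14:1, 15:1, 19:1, 20:1
Max frequency = 3
Mode = 12

Mode = 12


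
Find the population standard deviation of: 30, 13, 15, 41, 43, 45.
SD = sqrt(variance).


Mean = 31.1667
Variance = 170.1389
SD = sqrt(170.1389) = 13.0437

SD = 13.0437


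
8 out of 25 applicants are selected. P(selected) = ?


P = 8/25 = 0.3200

P = 0.3200


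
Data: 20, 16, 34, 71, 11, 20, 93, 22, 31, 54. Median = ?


Sorted: 11, 16, 20, 20, 22, 31, 34, 54, 71, 93
n = 10 (even)
Middle values: 22 and 31
Median = (22+31)/2 = 26.5000

Median = 26.5000


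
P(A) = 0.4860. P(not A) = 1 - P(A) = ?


P(not A) = 1 - 0.4860 = 0.5140

P(not A) = 0.5140


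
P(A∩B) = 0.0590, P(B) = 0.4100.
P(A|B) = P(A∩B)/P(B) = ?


P(A|B) = 0.0590/0.4100 = 0.1439

P(A|B) = 0.1439


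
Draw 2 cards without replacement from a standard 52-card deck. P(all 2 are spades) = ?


P(all spades) = (13/52) × (12/51)
= 0.0588

P = 0.0588


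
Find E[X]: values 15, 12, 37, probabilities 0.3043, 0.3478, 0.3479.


E[X] = 15*0.3043 + 12*0.3478 + 37*0.3479
= 4.5645 + 4.1736 + 12.8723
= 21.6104

E[X] = 21.6104


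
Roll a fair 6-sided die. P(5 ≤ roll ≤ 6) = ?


Favorable outcomes (5 ≤ roll ≤ 6): 2
Total outcomes = 6
P = 2/6 = 0.3333

P = 0.3333


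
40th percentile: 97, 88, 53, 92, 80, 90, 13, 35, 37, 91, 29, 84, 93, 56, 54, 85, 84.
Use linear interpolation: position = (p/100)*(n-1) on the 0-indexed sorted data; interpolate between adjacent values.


Sorted: 13, 29, 35, 37, 53, 54, 56, 80, 84, 84, 85, 88, 90, 91, 92, 93, 97
n = 17
Index = 40/100 * 16 = 6.4000
Lower = data[6] = 56, Upper = data[7] = 80
P40 = 56 + 0.4000*(24) = 65.6000

P40 = 65.6000


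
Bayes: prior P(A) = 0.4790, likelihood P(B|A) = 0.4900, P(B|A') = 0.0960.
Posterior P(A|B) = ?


P(B) = P(B|A)*P(A) + P(B|A')*P(A')
= 0.4900*0.4790 + 0.0960*0.5210
= 0.234710 + 0.050016 = 0.284726
P(A|B) = 0.234710/0.284726 = 0.8243

P(A|B) = 0.8243


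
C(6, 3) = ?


C(6,3) = 6!/(3! × 3!)
= 720/(6 × 6)
= 20

C(6,3) = 20


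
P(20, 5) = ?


P(20,5) = 20!/15!
= 2432902008176640000/1307674368000
= 1860480

P(20,5) = 1860480


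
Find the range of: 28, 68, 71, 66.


Max = 71, Min = 28
Range = 71 - 28 = 43

Range = 43


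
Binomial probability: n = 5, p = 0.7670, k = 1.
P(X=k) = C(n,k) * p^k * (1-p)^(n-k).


C(5,1) = 5
p^1 = 0.767000
(1-p)^4 = 0.002947
P = 5 * 0.767000 * 0.002947 = 0.0113

P(X=1) = 0.0113


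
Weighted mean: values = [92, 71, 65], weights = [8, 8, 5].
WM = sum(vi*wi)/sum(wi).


Numerator = 92*8 + 71*8 + 65*5 = 1629
Denominator = 8 + 8 + 5 = 21
WM = 1629/21 = 77.5714

WM = 77.5714


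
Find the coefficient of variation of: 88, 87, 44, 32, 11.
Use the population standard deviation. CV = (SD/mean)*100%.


Mean = 52.4000
SD = 30.5457
CV = (30.5457/52.4000)*100 = 58.2933%

CV = 58.2933%


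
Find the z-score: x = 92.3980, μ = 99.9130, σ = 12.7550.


z = (92.3980 - 99.9130)/12.7550
= -7.5150/12.7550
= -0.5892

z = -0.5892


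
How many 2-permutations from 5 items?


P(5,2) = 5!/3!
= 120/6
= 20

P(5,2) = 20


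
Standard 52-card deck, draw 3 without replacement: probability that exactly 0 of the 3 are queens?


Hypergeometric: P(X=0) = C(4,0)·C(48,3) / C(52,3)
= 1 × 17296 / 22100
= 17296/22100 = 0.7826

P = 0.7826


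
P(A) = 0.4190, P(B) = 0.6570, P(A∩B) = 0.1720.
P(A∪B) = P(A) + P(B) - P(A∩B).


P(A∪B) = 0.4190 + 0.6570 - 0.1720
= 1.0760 - 0.1720
= 0.9040

P(A∪B) = 0.9040


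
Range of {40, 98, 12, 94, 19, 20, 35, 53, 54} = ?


Max = 98, Min = 12
Range = 98 - 12 = 86

Range = 86


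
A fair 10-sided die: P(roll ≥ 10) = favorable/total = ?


Favorable outcomes (roll ≥ 10): 1
Total outcomes = 10
P = 1/10 = 0.1000

P = 0.1000


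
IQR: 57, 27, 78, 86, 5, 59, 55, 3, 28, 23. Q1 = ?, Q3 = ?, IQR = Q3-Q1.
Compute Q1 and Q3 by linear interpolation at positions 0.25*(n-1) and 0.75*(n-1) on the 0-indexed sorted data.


Sorted: 3, 5, 23, 27, 28, 55, 57, 59, 78, 86
Q1 (25th %ile) = 24.0000
Q3 (75th %ile) = 58.5000
IQR = 58.5000 - 24.0000 = 34.5000

IQR = 34.5000


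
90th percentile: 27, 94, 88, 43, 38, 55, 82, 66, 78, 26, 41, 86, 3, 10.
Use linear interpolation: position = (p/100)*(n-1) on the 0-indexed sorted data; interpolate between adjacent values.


Sorted: 3, 10, 26, 27, 38, 41, 43, 55, 66, 78, 82, 86, 88, 94
n = 14
Index = 90/100 * 13 = 11.7000
Lower = data[11] = 86, Upper = data[12] = 88
P90 = 86 + 0.7000*(2) = 87.4000

P90 = 87.4000


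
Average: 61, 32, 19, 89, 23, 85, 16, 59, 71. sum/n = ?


Sum = 61 + 32 + 19 + 89 + 23 + 85 + 16 + 59 + 71 = 455
n = 9
Mean = 455/9 = 50.5556

Mean = 50.5556


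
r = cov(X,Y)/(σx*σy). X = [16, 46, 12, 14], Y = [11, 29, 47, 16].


Mean X = 22.0000, Mean Y = 25.7500
SD X = 13.928388, SD Y = 13.917166
Cov = 8.000000
r = 8.000000/(13.928388*13.917166) = 0.0413

r = 0.0413


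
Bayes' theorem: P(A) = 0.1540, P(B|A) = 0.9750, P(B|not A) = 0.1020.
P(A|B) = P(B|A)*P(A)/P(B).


P(B) = P(B|A)*P(A) + P(B|A')*P(A')
= 0.9750*0.1540 + 0.1020*0.8460
= 0.150150 + 0.086292 = 0.236442
P(A|B) = 0.150150/0.236442 = 0.6350

P(A|B) = 0.6350


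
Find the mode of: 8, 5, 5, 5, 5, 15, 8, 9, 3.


Frequencies: 3:1, 5:4, 8:2, 9:1, 15:1
Max frequency = 4
Mode = 5

Mode = 5


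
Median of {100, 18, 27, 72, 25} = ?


Sorted: 18, 25, 27, 72, 100
n = 5 (odd)
Middle value = 27

Median = 27


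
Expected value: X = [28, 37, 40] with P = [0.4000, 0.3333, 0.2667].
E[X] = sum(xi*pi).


E[X] = 28*0.4000 + 37*0.3333 + 40*0.2667
= 11.2000 + 12.3321 + 10.6680
= 34.2001

E[X] = 34.2001


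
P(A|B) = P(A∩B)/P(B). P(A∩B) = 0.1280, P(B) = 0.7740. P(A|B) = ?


P(A|B) = 0.1280/0.7740 = 0.1654

P(A|B) = 0.1654


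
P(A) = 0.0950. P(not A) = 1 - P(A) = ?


P(not A) = 1 - 0.0950 = 0.9050

P(not A) = 0.9050


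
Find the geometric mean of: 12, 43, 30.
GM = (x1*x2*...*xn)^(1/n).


Product = 12 × 43 × 30 = 15480
GM = 15480^(1/3) = 24.9224

GM = 24.9224


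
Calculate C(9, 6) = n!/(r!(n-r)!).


C(9,6) = 9!/(6! × 3!)
= 362880/(720 × 6)
= 84

C(9,6) = 84


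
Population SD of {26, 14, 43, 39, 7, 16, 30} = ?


Mean = 25.0000
Variance = 153.1429
SD = sqrt(153.1429) = 12.3751

SD = 12.3751


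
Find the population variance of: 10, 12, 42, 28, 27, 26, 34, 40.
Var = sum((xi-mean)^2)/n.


Mean = 27.3750
Squared deviations: 301.8906, 236.3906, 213.8906, 0.3906, 0.1406, 1.8906, 43.8906, 159.3906
Sum = 957.8750
Variance = 957.8750/8 = 119.7344

Variance = 119.7344


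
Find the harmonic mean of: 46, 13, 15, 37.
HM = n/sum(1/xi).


Sum of reciprocals = 1/46 + 1/13 + 1/15 + 1/37 = 0.192356
HM = 4/0.192356 = 20.7948

HM = 20.7948


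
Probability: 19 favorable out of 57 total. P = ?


P = 19/57 = 0.3333

P = 0.3333


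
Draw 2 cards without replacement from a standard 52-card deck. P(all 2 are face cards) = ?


P(all face cards) = (12/52) × (11/51)
= 0.0498

P = 0.0498


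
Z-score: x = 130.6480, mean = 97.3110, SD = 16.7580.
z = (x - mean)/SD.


z = (130.6480 - 97.3110)/16.7580
= 33.3370/16.7580
= 1.9893

z = 1.9893


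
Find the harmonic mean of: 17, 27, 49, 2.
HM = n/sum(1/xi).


Sum of reciprocals = 1/17 + 1/27 + 1/49 + 1/2 = 0.616269
HM = 4/0.616269 = 6.4907

HM = 6.4907


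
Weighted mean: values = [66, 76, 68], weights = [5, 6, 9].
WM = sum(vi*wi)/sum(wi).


Numerator = 66*5 + 76*6 + 68*9 = 1398
Denominator = 5 + 6 + 9 = 20
WM = 1398/20 = 69.9000

WM = 69.9000


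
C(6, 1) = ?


C(6,1) = 6!/(1! × 5!)
= 720/(1 × 120)
= 6

C(6,1) = 6


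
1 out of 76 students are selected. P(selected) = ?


P = 1/76 = 0.0132

P = 0.0132


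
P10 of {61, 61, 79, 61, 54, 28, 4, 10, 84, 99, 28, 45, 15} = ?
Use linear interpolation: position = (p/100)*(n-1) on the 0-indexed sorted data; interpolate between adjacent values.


Sorted: 4, 10, 15, 28, 28, 45, 54, 61, 61, 61, 79, 84, 99
n = 13
Index = 10/100 * 12 = 1.2000
Lower = data[1] = 10, Upper = data[2] = 15
P10 = 10 + 0.2000*(5) = 11.0000

P10 = 11.0000


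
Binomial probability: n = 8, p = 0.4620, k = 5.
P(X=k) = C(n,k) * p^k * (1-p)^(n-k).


C(8,5) = 56
p^5 = 0.021048
(1-p)^3 = 0.155721
P = 56 * 0.021048 * 0.155721 = 0.1835

P(X=5) = 0.1835


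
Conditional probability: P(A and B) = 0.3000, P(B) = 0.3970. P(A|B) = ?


P(A|B) = 0.3000/0.3970 = 0.7557

P(A|B) = 0.7557


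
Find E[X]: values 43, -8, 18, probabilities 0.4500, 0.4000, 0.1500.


E[X] = 43*0.4500 - 8*0.4000 + 18*0.1500
= 19.3500 - 3.2000 + 2.7000
= 18.8500

E[X] = 18.8500


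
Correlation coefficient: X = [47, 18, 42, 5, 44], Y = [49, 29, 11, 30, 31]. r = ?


Mean X = 31.2000, Mean Y = 30.0000
SD X = 16.678129, SD Y = 12.033287
Cov = 24.200000
r = 24.200000/(16.678129*12.033287) = 0.1206

r = 0.1206


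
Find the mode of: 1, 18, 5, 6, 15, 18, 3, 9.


Frequencies: 1:1, 3:1, 5:1, 6:1, 9:1, 15:1, 18:2
Max frequency = 2
Mode = 18

Mode = 18


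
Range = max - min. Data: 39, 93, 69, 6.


Max = 93, Min = 6
Range = 93 - 6 = 87

Range = 87


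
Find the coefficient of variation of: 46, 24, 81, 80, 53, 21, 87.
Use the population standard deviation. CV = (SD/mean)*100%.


Mean = 56.0000
SD = 25.4109
CV = (25.4109/56.0000)*100 = 45.3766%

CV = 45.3766%


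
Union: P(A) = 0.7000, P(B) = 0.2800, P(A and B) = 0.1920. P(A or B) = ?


P(A∪B) = 0.7000 + 0.2800 - 0.1920
= 0.9800 - 0.1920
= 0.7880

P(A∪B) = 0.7880


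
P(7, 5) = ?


P(7,5) = 7!/2!
= 5040/2
= 2520

P(7,5) = 2520


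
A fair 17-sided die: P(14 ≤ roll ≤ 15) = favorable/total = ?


Favorable outcomes (14 ≤ roll ≤ 15): 2
Total outcomes = 17
P = 2/17 = 0.1176

P = 0.1176


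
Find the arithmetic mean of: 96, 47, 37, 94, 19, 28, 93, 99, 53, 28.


Sum = 96 + 47 + 37 + 94 + 19 + 28 + 93 + 99 + 53 + 28 = 594
n = 10
Mean = 594/10 = 59.4000

Mean = 59.4000


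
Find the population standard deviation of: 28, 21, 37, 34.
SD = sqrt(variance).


Mean = 30.0000
Variance = 37.5000
SD = sqrt(37.5000) = 6.1237

SD = 6.1237


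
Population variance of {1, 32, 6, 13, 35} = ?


Mean = 17.4000
Squared deviations: 268.9600, 213.1600, 129.9600, 19.3600, 309.7600
Sum = 941.2000
Variance = 941.2000/5 = 188.2400

Variance = 188.2400


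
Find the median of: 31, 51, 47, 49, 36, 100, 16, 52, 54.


Sorted: 16, 31, 36, 47, 49, 51, 52, 54, 100
n = 9 (odd)
Middle value = 49

Median = 49


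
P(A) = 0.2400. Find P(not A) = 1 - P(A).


P(not A) = 1 - 0.2400 = 0.7600

P(not A) = 0.7600


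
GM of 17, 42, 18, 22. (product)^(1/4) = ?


Product = 17 × 42 × 18 × 22 = 282744
GM = 282744^(1/4) = 23.0594

GM = 23.0594


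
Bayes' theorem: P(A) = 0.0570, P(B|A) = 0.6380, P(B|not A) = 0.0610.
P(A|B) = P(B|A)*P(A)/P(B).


P(B) = P(B|A)*P(A) + P(B|A')*P(A')
= 0.6380*0.0570 + 0.0610*0.9430
= 0.036366 + 0.057523 = 0.093889
P(A|B) = 0.036366/0.093889 = 0.3873

P(A|B) = 0.3873


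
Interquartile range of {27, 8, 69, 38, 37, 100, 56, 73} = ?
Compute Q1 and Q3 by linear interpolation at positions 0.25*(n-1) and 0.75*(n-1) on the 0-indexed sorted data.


Sorted: 8, 27, 37, 38, 56, 69, 73, 100
Q1 (25th %ile) = 34.5000
Q3 (75th %ile) = 70.0000
IQR = 70.0000 - 34.5000 = 35.5000

IQR = 35.5000


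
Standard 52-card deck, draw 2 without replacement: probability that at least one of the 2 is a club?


P(at least one) = 1 - P(none)
P(none) = (39/52) × (38/51) = 0.558824
P(at least one) = 1 - 0.558824 = 0.4412

P = 0.4412


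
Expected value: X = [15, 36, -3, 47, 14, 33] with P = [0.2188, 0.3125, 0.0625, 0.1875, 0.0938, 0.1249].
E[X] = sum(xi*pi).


E[X] = 15*0.2188 + 36*0.3125 - 3*0.0625 + 47*0.1875 + 14*0.0938 + 33*0.1249
= 3.2820 + 11.2500 - 0.1875 + 8.8125 + 1.3132 + 4.1217
= 28.5919

E[X] = 28.5919


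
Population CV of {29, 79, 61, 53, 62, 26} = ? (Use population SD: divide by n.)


Mean = 51.6667
SD = 18.7765
CV = (18.7765/51.6667)*100 = 36.3415%

CV = 36.3415%


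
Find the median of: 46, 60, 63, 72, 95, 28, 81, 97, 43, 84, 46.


Sorted: 28, 43, 46, 46, 60, 63, 72, 81, 84, 95, 97
n = 11 (odd)
Middle value = 63

Median = 63


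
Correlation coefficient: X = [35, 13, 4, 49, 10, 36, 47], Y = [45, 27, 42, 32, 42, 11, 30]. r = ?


Mean X = 27.7143, Mean Y = 32.7143
SD X = 17.068888, SD Y = 10.924602
Cov = -65.510204
r = -65.510204/(17.068888*10.924602) = -0.3513

r = -0.3513


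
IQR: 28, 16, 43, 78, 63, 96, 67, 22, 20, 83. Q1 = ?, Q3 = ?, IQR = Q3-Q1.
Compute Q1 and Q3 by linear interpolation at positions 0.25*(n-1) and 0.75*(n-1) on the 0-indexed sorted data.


Sorted: 16, 20, 22, 28, 43, 63, 67, 78, 83, 96
Q1 (25th %ile) = 23.5000
Q3 (75th %ile) = 75.2500
IQR = 75.2500 - 23.5000 = 51.7500

IQR = 51.7500


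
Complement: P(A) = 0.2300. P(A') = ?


P(not A) = 1 - 0.2300 = 0.7700

P(not A) = 0.7700


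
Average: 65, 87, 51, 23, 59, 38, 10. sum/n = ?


Sum = 65 + 87 + 51 + 23 + 59 + 38 + 10 = 333
n = 7
Mean = 333/7 = 47.5714

Mean = 47.5714


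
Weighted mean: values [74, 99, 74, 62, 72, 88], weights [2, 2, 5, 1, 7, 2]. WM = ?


Numerator = 74*2 + 99*2 + 74*5 + 62*1 + 72*7 + 88*2 = 1458
Denominator = 2 + 2 + 5 + 1 + 7 + 2 = 19
WM = 1458/19 = 76.7368

WM = 76.7368


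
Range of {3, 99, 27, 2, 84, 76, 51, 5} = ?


Max = 99, Min = 2
Range = 99 - 2 = 97

Range = 97


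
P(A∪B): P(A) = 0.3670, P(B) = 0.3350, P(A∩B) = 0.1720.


P(A∪B) = 0.3670 + 0.3350 - 0.1720
= 0.7020 - 0.1720
= 0.5300

P(A∪B) = 0.5300


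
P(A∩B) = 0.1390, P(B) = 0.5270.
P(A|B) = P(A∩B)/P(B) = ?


P(A|B) = 0.1390/0.5270 = 0.2638

P(A|B) = 0.2638


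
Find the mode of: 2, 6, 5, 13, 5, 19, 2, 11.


Frequencies: 2:2, 5:2, 6:1, 11:1, 13:1, 19:1
Max frequency = 2
Mode = 2, 5

Mode = 2, 5


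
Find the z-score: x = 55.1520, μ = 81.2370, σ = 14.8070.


z = (55.1520 - 81.2370)/14.8070
= -26.0850/14.8070
= -1.7617

z = -1.7617


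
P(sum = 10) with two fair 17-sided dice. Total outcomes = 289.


Total outcomes = 17×17 = 289
Favorable (sum = 10): 9
P = 9/289 = 0.0311

P = 0.0311


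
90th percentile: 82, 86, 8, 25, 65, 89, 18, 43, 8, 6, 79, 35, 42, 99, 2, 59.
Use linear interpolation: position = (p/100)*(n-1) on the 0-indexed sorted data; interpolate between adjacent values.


Sorted: 2, 6, 8, 8, 18, 25, 35, 42, 43, 59, 65, 79, 82, 86, 89, 99
n = 16
Index = 90/100 * 15 = 13.5000
Lower = data[13] = 86, Upper = data[14] = 89
P90 = 86 + 0.5000*(3) = 87.5000

P90 = 87.5000


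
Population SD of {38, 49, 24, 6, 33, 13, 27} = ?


Mean = 27.1429
Variance = 183.8367
SD = sqrt(183.8367) = 13.5586

SD = 13.5586


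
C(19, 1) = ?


C(19,1) = 19!/(1! × 18!)
= 121645100408832000/(1 × 6402373705728000)
= 19

C(19,1) = 19


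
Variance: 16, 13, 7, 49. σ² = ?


Mean = 21.2500
Squared deviations: 27.5625, 68.0625, 203.0625, 770.0625
Sum = 1068.7500
Variance = 1068.7500/4 = 267.1875

Variance = 267.1875


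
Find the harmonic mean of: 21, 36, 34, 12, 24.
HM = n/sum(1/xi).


Sum of reciprocals = 1/21 + 1/36 + 1/34 + 1/12 + 1/24 = 0.229809
HM = 5/0.229809 = 21.7572

HM = 21.7572


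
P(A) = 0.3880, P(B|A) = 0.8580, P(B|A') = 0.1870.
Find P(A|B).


P(B) = P(B|A)*P(A) + P(B|A')*P(A')
= 0.8580*0.3880 + 0.1870*0.6120
= 0.332904 + 0.114444 = 0.447348
P(A|B) = 0.332904/0.447348 = 0.7442

P(A|B) = 0.7442


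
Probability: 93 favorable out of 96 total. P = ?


P = 93/96 = 0.9688

P = 0.9688


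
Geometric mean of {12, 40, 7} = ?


Product = 12 × 40 × 7 = 3360
GM = 3360^(1/3) = 14.9777

GM = 14.9777


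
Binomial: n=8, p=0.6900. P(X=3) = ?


C(8,3) = 56
p^3 = 0.328509
(1-p)^5 = 0.002863
P = 56 * 0.328509 * 0.002863 = 0.0527

P(X=3) = 0.0527


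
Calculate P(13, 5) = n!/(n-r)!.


P(13,5) = 13!/8!
= 6227020800/40320
= 154440

P(13,5) = 154440


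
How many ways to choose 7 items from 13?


C(13,7) = 13!/(7! × 6!)
= 6227020800/(5040 × 720)
= 1716

C(13,7) = 1716


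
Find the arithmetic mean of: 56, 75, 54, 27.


Sum = 56 + 75 + 54 + 27 = 212
n = 4
Mean = 212/4 = 53.0000

Mean = 53.0000


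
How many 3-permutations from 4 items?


P(4,3) = 4!/1!
= 24/1
= 24

P(4,3) = 24


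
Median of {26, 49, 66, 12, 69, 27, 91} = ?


Sorted: 12, 26, 27, 49, 66, 69, 91
n = 7 (odd)
Middle value = 49

Median = 49


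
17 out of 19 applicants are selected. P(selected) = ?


P = 17/19 = 0.8947

P = 0.8947


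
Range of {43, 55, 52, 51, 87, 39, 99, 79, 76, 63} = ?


Max = 99, Min = 39
Range = 99 - 39 = 60

Range = 60


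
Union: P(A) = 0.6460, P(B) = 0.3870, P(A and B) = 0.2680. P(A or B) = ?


P(A∪B) = 0.6460 + 0.3870 - 0.2680
= 1.0330 - 0.2680
= 0.7650

P(A∪B) = 0.7650


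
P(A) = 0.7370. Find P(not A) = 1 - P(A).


P(not A) = 1 - 0.7370 = 0.2630

P(not A) = 0.2630


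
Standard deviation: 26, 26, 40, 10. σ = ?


Mean = 25.5000
Variance = 112.7500
SD = sqrt(112.7500) = 10.6184

SD = 10.6184


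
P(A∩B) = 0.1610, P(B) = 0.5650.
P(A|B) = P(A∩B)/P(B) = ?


P(A|B) = 0.1610/0.5650 = 0.2850

P(A|B) = 0.2850


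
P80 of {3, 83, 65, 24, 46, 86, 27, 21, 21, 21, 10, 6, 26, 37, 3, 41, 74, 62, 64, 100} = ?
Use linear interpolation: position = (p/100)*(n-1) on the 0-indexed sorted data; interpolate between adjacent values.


Sorted: 3, 3, 6, 10, 21, 21, 21, 24, 26, 27, 37, 41, 46, 62, 64, 65, 74, 83, 86, 100
n = 20
Index = 80/100 * 19 = 15.2000
Lower = data[15] = 65, Upper = data[16] = 74
P80 = 65 + 0.2000*(9) = 66.8000

P80 = 66.8000


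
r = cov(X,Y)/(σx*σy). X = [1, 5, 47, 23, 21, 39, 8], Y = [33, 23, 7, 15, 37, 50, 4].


Mean X = 20.5714, Mean Y = 24.1429
SD X = 16.158652, SD Y = 15.569463
Cov = 14.918367
r = 14.918367/(16.158652*15.569463) = 0.0593

r = 0.0593


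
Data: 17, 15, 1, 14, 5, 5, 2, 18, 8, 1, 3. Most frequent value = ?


Frequencies: 1:2, 2:1, 3:1, 5:2, 8:1, 14:1, 15:1, 17:1, 18:1
Max frequency = 2
Mode = 1, 5

Mode = 1, 5


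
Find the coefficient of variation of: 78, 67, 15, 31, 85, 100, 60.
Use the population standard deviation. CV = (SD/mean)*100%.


Mean = 62.2857
SD = 27.8451
CV = (27.8451/62.2857)*100 = 44.7054%

CV = 44.7054%


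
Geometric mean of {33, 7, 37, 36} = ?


Product = 33 × 7 × 37 × 36 = 307692
GM = 307692^(1/4) = 23.5521

GM = 23.5521


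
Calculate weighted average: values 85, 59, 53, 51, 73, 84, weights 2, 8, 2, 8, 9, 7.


Numerator = 85*2 + 59*8 + 53*2 + 51*8 + 73*9 + 84*7 = 2401
Denominator = 2 + 8 + 2 + 8 + 9 + 7 = 36
WM = 2401/36 = 66.6944

WM = 66.6944


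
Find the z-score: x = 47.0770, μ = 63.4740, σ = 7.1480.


z = (47.0770 - 63.4740)/7.1480
= -16.3970/7.1480
= -2.2939

z = -2.2939


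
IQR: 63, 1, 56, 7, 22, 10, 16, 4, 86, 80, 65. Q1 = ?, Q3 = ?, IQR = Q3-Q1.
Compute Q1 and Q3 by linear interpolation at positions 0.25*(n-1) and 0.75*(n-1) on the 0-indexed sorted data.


Sorted: 1, 4, 7, 10, 16, 22, 56, 63, 65, 80, 86
Q1 (25th %ile) = 8.5000
Q3 (75th %ile) = 64.0000
IQR = 64.0000 - 8.5000 = 55.5000

IQR = 55.5000


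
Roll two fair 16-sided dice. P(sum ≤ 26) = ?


Total outcomes = 16×16 = 256
Favorable (sum ≤ 26): 235
P = 235/256 = 0.9180

P = 0.9180


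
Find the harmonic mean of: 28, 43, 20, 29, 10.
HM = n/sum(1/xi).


Sum of reciprocals = 1/28 + 1/43 + 1/20 + 1/29 + 1/10 = 0.243453
HM = 5/0.243453 = 20.5379

HM = 20.5379


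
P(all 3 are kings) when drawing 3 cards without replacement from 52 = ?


P(all kings) = (4/52) × (3/51) × (2/50)
= 0.0002

P = 0.0002


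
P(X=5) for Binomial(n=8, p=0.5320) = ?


C(8,5) = 56
p^5 = 0.042615
(1-p)^3 = 0.102503
P = 56 * 0.042615 * 0.102503 = 0.2446

P(X=5) = 0.2446
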